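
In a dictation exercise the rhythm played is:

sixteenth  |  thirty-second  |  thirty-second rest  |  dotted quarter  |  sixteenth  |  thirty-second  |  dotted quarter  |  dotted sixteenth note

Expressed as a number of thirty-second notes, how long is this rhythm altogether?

34

Each duration in thirty-second notes: sixteenth = 2; thirty-second = 1; thirty-second rest = 1; dotted quarter = 12; sixteenth = 2; thirty-second = 1; dotted quarter = 12; dotted sixteenth note = 3.
Adding: 2 + 1 + 1 + 12 + 2 + 1 + 12 + 3 = 34 thirty-second notes.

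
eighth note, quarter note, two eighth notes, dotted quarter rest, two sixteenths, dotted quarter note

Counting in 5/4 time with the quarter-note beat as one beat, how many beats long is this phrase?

6

One quarter-note beat = 4 sixteenth notes.
In sixteenth notes: eighth note = 2; quarter note = 4; eighth note = 2; eighth note = 2; dotted quarter rest = 6; sixteenth = 1; sixteenth = 1; dotted quarter note = 6.
Sum: 2 + 4 + 2 + 2 + 6 + 1 + 1 + 6 = 24.
24 ÷ 4 = 6 beats.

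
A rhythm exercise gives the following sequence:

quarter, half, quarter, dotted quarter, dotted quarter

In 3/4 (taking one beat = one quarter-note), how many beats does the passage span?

7

One quarter-note beat = 2 eighth notes.
In eighth notes: quarter = 2; half = 4; quarter = 2; dotted quarter = 3; dotted quarter = 3.
Adding: 2 + 4 + 2 + 3 + 3 = 14.
14 ÷ 2 = 7 beats.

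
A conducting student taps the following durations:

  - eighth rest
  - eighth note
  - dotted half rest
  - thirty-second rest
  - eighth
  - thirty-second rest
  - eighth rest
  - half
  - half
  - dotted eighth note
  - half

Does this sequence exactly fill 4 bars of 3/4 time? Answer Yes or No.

Yes

One bar of 3/4 = 24 thirty-second notes, so 4 bars = 96.
Express everything in thirty-second notes: eighth rest = 4; eighth note = 4; dotted half rest = 24; thirty-second rest = 1; eighth = 4; thirty-second rest = 1; eighth rest = 4; half = 16; half = 16; dotted eighth note = 6; half = 16.
Altogether 4 + 4 + 24 + 1 + 4 + 1 + 4 + 16 + 16 + 6 + 16 = 96.
96 equals 96, so the answer is Yes.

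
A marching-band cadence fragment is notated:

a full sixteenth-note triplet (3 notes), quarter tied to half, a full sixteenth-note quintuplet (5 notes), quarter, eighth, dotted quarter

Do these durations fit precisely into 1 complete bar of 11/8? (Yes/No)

No

One bar of 11/8 = 11 eighth notes.
Convert each value to eighth notes: a full sixteenth-note triplet (3 notes) (three triplet sixteenths span one eighth) = 1; quarter tied to half (quarter + half) = 6; a full sixteenth-note quintuplet (5 notes) (five quintuplet sixteenths span one quarter) = 2; quarter = 2; eighth = 1; dotted quarter = 3.
Altogether 1 + 6 + 2 + 2 + 1 + 3 = 15.
15 exceeds 11, so the answer is No.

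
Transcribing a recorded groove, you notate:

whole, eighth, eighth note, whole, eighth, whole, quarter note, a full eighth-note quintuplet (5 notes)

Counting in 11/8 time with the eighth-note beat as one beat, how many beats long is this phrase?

33

One eighth-note beat = 2 sixteenth notes.
Convert each value to sixteenth notes: whole = 16; eighth = 2; eighth note = 2; whole = 16; eighth = 2; whole = 16; quarter note = 4; a full eighth-note quintuplet (5 notes) (five quintuplet eighths span one half) = 8.
Altogether 16 + 2 + 2 + 16 + 2 + 16 + 4 + 8 = 66.
66 ÷ 2 = 33 beats.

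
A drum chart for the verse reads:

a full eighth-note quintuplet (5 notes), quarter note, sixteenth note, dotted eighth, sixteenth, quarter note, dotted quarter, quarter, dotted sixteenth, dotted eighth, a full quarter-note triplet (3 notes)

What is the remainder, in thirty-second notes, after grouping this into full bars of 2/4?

One bar of 2/4 = 16 thirty-second notes.
In thirty-second notes: a full eighth-note quintuplet (5 notes) (five quintuplet eighths span one half) = 16; quarter note = 8; sixteenth note = 2; dotted eighth = 6; sixteenth = 2; quarter note = 8; dotted quarter = 12; quarter = 8; dotted sixteenth = 3; dotted eighth = 6; a full quarter-note triplet (3 notes) (three triplet quarters span one half) = 16.
Adding: 16 + 8 + 2 + 6 + 2 + 8 + 12 + 8 + 3 + 6 + 16 = 87.
87 ÷ 16 = 5 complete bars with 7 thirty-second notes remaining.

7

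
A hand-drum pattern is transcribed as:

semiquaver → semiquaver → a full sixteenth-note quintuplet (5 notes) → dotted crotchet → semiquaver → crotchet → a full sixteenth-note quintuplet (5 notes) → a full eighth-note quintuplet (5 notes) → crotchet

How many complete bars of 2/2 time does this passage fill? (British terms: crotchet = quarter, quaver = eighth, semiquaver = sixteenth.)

One bar of 2/2 = 16 sixteenth notes.
Express everything in sixteenth notes: semiquaver = 1; semiquaver = 1; a full sixteenth-note quintuplet (5 notes) (five quintuplet sixteenths span one quarter) = 4; dotted crotchet = 6; semiquaver = 1; crotchet = 4; a full sixteenth-note quintuplet (5 notes) (five quintuplet sixteenths span one quarter) = 4; a full eighth-note quintuplet (5 notes) (five quintuplet eighths span one half) = 8; crotchet = 4.
Sum: 1 + 1 + 4 + 6 + 1 + 4 + 4 + 8 + 4 = 33.
33 ÷ 16 = 2 complete bars with 1 left over.

2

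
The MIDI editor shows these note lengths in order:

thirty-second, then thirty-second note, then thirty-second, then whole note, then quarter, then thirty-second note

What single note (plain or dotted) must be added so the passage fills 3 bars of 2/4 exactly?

eighth note

3 bars of 2/4 = 48 thirty-second notes.
Each duration in thirty-second notes: thirty-second = 1; thirty-second note = 1; thirty-second = 1; whole note = 32; quarter = 8; thirty-second note = 1.
Adding: 1 + 1 + 1 + 32 + 8 + 1 = 44.
Remaining: 48 − 44 = 4 thirty-second notes, which is a eighth note.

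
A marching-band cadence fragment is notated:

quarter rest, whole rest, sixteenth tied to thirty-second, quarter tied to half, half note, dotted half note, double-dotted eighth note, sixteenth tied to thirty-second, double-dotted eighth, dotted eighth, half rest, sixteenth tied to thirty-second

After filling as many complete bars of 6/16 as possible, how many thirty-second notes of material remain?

One bar of 6/16 = 12 thirty-second notes.
In thirty-second notes: quarter rest = 8; whole rest = 32; sixteenth tied to thirty-second (sixteenth + thirty-second) = 3; quarter tied to half (quarter + half) = 24; half note = 16; dotted half note = 24; double-dotted eighth note = 7; sixteenth tied to thirty-second (sixteenth + thirty-second) = 3; double-dotted eighth = 7; dotted eighth = 6; half rest = 16; sixteenth tied to thirty-second (sixteenth + thirty-second) = 3.
Altogether 8 + 32 + 3 + 24 + 16 + 24 + 7 + 3 + 7 + 6 + 16 + 3 = 149.
149 ÷ 12 = 12 complete bars with 5 thirty-second notes remaining.

5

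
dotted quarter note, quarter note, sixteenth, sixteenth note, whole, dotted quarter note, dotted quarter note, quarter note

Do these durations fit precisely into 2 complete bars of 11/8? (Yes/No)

One bar of 11/8 = 22 sixteenth notes, so 2 bars = 44.
Convert each value to sixteenth notes: dotted quarter note = 6; quarter note = 4; sixteenth = 1; sixteenth note = 1; whole = 16; dotted quarter note = 6; dotted quarter note = 6; quarter note = 4.
Adding: 6 + 4 + 1 + 1 + 16 + 6 + 6 + 4 = 44.
44 equals 44, so the answer is Yes.

Yes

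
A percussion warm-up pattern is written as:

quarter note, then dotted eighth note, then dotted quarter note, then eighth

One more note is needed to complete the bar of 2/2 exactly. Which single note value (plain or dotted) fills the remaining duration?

The bar of 2/2 = 16 sixteenth notes.
Working in sixteenth notes: quarter note = 4; dotted eighth note = 3; dotted quarter note = 6; eighth = 2.
Adding: 4 + 3 + 6 + 2 = 15.
Remaining: 16 − 15 = 1 sixteenth note, which is a sixteenth note.

sixteenth note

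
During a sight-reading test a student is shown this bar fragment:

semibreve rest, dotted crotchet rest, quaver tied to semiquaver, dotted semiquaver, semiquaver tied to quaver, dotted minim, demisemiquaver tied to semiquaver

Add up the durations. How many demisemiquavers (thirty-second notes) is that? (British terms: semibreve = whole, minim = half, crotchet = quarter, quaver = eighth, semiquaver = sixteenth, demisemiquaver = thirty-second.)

Convert each value to thirty-second notes: semibreve rest = 32; dotted crotchet rest = 12; quaver tied to semiquaver (quaver + semiquaver) = 6; dotted semiquaver = 3; semiquaver tied to quaver (semiquaver + quaver) = 6; dotted minim = 24; demisemiquaver tied to semiquaver (demisemiquaver + semiquaver) = 3.
Adding: 32 + 12 + 6 + 3 + 6 + 24 + 3 = 86 thirty-second notes.

86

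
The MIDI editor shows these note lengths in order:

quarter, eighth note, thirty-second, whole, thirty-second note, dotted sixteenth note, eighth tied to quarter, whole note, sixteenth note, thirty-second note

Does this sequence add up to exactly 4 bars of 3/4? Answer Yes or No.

Yes

One bar of 3/4 = 24 thirty-second notes, so 4 bars = 96.
Convert each value to thirty-second notes: quarter = 8; eighth note = 4; thirty-second = 1; whole = 32; thirty-second note = 1; dotted sixteenth note = 3; eighth tied to quarter (eighth + quarter) = 12; whole note = 32; sixteenth note = 2; thirty-second note = 1.
Adding: 8 + 4 + 1 + 32 + 1 + 3 + 12 + 32 + 2 + 1 = 96.
96 equals 96, so the answer is Yes.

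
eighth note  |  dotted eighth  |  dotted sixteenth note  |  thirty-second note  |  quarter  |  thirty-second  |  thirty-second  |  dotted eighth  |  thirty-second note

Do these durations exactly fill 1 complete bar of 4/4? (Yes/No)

One bar of 4/4 = 32 thirty-second notes.
Working in thirty-second notes: eighth note = 4; dotted eighth = 6; dotted sixteenth note = 3; thirty-second note = 1; quarter = 8; thirty-second = 1; thirty-second = 1; dotted eighth = 6; thirty-second note = 1.
Sum: 4 + 6 + 3 + 1 + 8 + 1 + 1 + 6 + 1 = 31.
31 falls short of 32, so the answer is No.

No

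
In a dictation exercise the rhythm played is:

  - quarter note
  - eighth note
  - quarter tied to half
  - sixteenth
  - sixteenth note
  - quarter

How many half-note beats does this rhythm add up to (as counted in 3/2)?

One half-note beat = 8 sixteenth notes.
Each duration in sixteenth notes: quarter note = 4; eighth note = 2; quarter tied to half (quarter + half) = 12; sixteenth = 1; sixteenth note = 1; quarter = 4.
Adding: 4 + 2 + 12 + 1 + 1 + 4 = 24.
24 ÷ 8 = 3 beats.

3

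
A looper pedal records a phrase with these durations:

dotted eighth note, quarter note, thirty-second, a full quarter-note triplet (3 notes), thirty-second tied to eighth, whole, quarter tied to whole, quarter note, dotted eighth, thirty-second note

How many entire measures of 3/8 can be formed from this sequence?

One bar of 3/8 = 12 thirty-second notes.
Each duration in thirty-second notes: dotted eighth note = 6; quarter note = 8; thirty-second = 1; a full quarter-note triplet (3 notes) (three triplet quarters span one half) = 16; thirty-second tied to eighth (thirty-second + eighth) = 5; whole = 32; quarter tied to whole (quarter + whole) = 40; quarter note = 8; dotted eighth = 6; thirty-second note = 1.
Total: 6 + 8 + 1 + 16 + 5 + 32 + 40 + 8 + 6 + 1 = 123.
123 ÷ 12 = 10 complete bars with 3 left over.

10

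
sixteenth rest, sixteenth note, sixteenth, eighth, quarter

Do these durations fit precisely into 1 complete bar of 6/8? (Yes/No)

One bar of 6/8 = 12 sixteenth notes.
In sixteenth notes: sixteenth rest = 1; sixteenth note = 1; sixteenth = 1; eighth = 2; quarter = 4.
Total: 1 + 1 + 1 + 2 + 4 = 9.
9 falls short of 12, so the answer is No.

No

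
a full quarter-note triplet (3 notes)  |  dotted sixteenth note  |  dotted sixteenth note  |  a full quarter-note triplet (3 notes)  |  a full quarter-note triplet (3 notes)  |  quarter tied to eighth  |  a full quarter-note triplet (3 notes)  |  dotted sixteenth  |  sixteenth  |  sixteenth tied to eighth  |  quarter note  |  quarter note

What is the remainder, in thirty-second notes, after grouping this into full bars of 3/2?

One bar of 3/2 = 48 thirty-second notes.
Convert each value to thirty-second notes: a full quarter-note triplet (3 notes) (three triplet quarters span one half) = 16; dotted sixteenth note = 3; dotted sixteenth note = 3; a full quarter-note triplet (3 notes) (three triplet quarters span one half) = 16; a full quarter-note triplet (3 notes) (three triplet quarters span one half) = 16; quarter tied to eighth (quarter + eighth) = 12; a full quarter-note triplet (3 notes) (three triplet quarters span one half) = 16; dotted sixteenth = 3; sixteenth = 2; sixteenth tied to eighth (sixteenth + eighth) = 6; quarter note = 8; quarter note = 8.
Adding: 16 + 3 + 3 + 16 + 16 + 12 + 16 + 3 + 2 + 6 + 8 + 8 = 109.
109 ÷ 48 = 2 complete bars with 13 thirty-second notes remaining.

13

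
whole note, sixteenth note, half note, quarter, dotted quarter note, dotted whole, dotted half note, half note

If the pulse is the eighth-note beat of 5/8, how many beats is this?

39.5

One eighth-note beat = 2 sixteenth notes.
Express everything in sixteenth notes: whole note = 16; sixteenth note = 1; half note = 8; quarter = 4; dotted quarter note = 6; dotted whole = 24; dotted half note = 12; half note = 8.
Sum: 16 + 1 + 8 + 4 + 6 + 24 + 12 + 8 = 79.
79 ÷ 2 = 39.5 beats.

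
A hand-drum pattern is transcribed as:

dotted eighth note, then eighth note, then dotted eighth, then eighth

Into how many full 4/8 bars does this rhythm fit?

One bar of 4/8 = 8 sixteenth notes.
Express everything in sixteenth notes: dotted eighth note = 3; eighth note = 2; dotted eighth = 3; eighth = 2.
Sum: 3 + 2 + 3 + 2 = 10.
10 ÷ 8 = 1 complete bar with 2 left over.

1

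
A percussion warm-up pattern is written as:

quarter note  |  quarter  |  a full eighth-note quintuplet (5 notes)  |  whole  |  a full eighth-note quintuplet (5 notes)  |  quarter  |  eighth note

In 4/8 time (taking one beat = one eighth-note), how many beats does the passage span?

One eighth-note beat = 2 sixteenth notes.
Express everything in sixteenth notes: quarter note = 4; quarter = 4; a full eighth-note quintuplet (5 notes) (five quintuplet eighths span one half) = 8; whole = 16; a full eighth-note quintuplet (5 notes) (five quintuplet eighths span one half) = 8; quarter = 4; eighth note = 2.
Altogether 4 + 4 + 8 + 16 + 8 + 4 + 2 = 46.
46 ÷ 2 = 23 beats.

23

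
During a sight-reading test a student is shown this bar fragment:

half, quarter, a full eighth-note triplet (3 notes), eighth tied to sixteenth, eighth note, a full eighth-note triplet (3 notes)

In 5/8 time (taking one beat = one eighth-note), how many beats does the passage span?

One eighth-note beat = 2 sixteenth notes.
Each duration in sixteenth notes: half = 8; quarter = 4; a full eighth-note triplet (3 notes) (three triplet eighths span one quarter) = 4; eighth tied to sixteenth (eighth + sixteenth) = 3; eighth note = 2; a full eighth-note triplet (3 notes) (three triplet eighths span one quarter) = 4.
Altogether 8 + 4 + 4 + 3 + 2 + 4 = 25.
25 ÷ 2 = 12.5 beats.

12.5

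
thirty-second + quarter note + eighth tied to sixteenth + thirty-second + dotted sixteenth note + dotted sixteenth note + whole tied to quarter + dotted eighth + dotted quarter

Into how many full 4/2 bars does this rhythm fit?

One bar of 4/2 = 64 thirty-second notes.
In thirty-second notes: thirty-second = 1; quarter note = 8; eighth tied to sixteenth (eighth + sixteenth) = 6; thirty-second = 1; dotted sixteenth note = 3; dotted sixteenth note = 3; whole tied to quarter (whole + quarter) = 40; dotted eighth = 6; dotted quarter = 12.
Total: 1 + 8 + 6 + 1 + 3 + 3 + 40 + 6 + 12 = 80.
80 ÷ 64 = 1 complete bar with 16 left over.

1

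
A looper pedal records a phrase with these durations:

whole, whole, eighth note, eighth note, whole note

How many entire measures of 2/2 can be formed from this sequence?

One bar of 2/2 = 8 eighth notes.
In eighth notes: whole = 8; whole = 8; eighth note = 1; eighth note = 1; whole note = 8.
Sum: 8 + 8 + 1 + 1 + 8 = 26.
26 ÷ 8 = 3 complete bars with 2 left over.

3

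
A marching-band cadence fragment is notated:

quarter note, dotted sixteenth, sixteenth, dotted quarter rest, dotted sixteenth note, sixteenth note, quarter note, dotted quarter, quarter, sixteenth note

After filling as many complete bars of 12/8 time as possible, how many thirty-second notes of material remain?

12

One bar of 12/8 = 48 thirty-second notes.
Working in thirty-second notes: quarter note = 8; dotted sixteenth = 3; sixteenth = 2; dotted quarter rest = 12; dotted sixteenth note = 3; sixteenth note = 2; quarter note = 8; dotted quarter = 12; quarter = 8; sixteenth note = 2.
Altogether 8 + 3 + 2 + 12 + 3 + 2 + 8 + 12 + 8 + 2 = 60.
60 ÷ 48 = 1 complete bar with 12 thirty-second notes remaining.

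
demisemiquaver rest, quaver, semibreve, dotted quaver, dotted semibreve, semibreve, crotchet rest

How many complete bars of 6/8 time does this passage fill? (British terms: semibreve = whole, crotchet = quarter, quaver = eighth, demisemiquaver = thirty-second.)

One bar of 6/8 = 24 thirty-second notes.
Express everything in thirty-second notes: demisemiquaver rest = 1; quaver = 4; semibreve = 32; dotted quaver = 6; dotted semibreve = 48; semibreve = 32; crotchet rest = 8.
Altogether 1 + 4 + 32 + 6 + 48 + 32 + 8 = 131.
131 ÷ 24 = 5 complete bars with 11 left over.

5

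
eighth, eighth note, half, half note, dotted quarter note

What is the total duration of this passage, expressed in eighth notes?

Each duration in eighth notes: eighth = 1; eighth note = 1; half = 4; half note = 4; dotted quarter note = 3.
Sum: 1 + 1 + 4 + 4 + 3 = 13 eighth notes.

13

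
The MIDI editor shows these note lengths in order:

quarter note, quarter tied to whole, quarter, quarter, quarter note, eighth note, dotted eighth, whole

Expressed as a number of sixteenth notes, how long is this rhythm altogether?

Working in sixteenth notes: quarter note = 4; quarter tied to whole (quarter + whole) = 20; quarter = 4; quarter = 4; quarter note = 4; eighth note = 2; dotted eighth = 3; whole = 16.
Sum: 4 + 20 + 4 + 4 + 4 + 2 + 3 + 16 = 57 sixteenth notes.

57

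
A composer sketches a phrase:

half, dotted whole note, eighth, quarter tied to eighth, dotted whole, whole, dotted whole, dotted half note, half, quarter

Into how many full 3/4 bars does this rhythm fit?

One bar of 3/4 = 6 eighth notes.
Each duration in eighth notes: half = 4; dotted whole note = 12; eighth = 1; quarter tied to eighth (quarter + eighth) = 3; dotted whole = 12; whole = 8; dotted whole = 12; dotted half note = 6; half = 4; quarter = 2.
Total: 4 + 12 + 1 + 3 + 12 + 8 + 12 + 6 + 4 + 2 = 64.
64 ÷ 6 = 10 complete bars with 4 left over.

10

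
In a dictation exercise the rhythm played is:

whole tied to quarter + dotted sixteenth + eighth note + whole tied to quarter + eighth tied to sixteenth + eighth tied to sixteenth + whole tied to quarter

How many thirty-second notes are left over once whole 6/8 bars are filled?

One bar of 6/8 = 24 thirty-second notes.
Convert each value to thirty-second notes: whole tied to quarter (whole + quarter) = 40; dotted sixteenth = 3; eighth note = 4; whole tied to quarter (whole + quarter) = 40; eighth tied to sixteenth (eighth + sixteenth) = 6; eighth tied to sixteenth (eighth + sixteenth) = 6; whole tied to quarter (whole + quarter) = 40.
Altogether 40 + 3 + 4 + 40 + 6 + 6 + 40 = 139.
139 ÷ 24 = 5 complete bars with 19 thirty-second notes remaining.

19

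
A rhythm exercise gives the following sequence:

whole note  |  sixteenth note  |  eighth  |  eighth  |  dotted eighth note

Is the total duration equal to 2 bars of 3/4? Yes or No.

One bar of 3/4 = 12 sixteenth notes, so 2 bars = 24.
Each duration in sixteenth notes: whole note = 16; sixteenth note = 1; eighth = 2; eighth = 2; dotted eighth note = 3.
Sum: 16 + 1 + 2 + 2 + 3 = 24.
24 equals 24, so the answer is Yes.

Yes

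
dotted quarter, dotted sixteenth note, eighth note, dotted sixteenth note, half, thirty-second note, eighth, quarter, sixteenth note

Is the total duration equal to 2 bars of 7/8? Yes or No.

No

One bar of 7/8 = 28 thirty-second notes, so 2 bars = 56.
Each duration in thirty-second notes: dotted quarter = 12; dotted sixteenth note = 3; eighth note = 4; dotted sixteenth note = 3; half = 16; thirty-second note = 1; eighth = 4; quarter = 8; sixteenth note = 2.
Total: 12 + 3 + 4 + 3 + 16 + 1 + 4 + 8 + 2 = 53.
53 falls short of 56, so the answer is No.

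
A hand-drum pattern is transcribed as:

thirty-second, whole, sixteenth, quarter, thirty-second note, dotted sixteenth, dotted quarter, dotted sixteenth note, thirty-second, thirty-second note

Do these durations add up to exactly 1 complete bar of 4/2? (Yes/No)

One bar of 4/2 = 64 thirty-second notes.
Convert each value to thirty-second notes: thirty-second = 1; whole = 32; sixteenth = 2; quarter = 8; thirty-second note = 1; dotted sixteenth = 3; dotted quarter = 12; dotted sixteenth note = 3; thirty-second = 1; thirty-second note = 1.
Total: 1 + 32 + 2 + 8 + 1 + 3 + 12 + 3 + 1 + 1 = 64.
64 equals 64, so the answer is Yes.

Yes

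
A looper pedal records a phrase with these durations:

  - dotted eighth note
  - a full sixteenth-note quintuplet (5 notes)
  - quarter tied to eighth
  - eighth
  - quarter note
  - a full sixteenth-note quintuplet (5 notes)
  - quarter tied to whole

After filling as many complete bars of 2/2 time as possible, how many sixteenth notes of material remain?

11

One bar of 2/2 = 16 sixteenth notes.
Express everything in sixteenth notes: dotted eighth note = 3; a full sixteenth-note quintuplet (5 notes) (five quintuplet sixteenths span one quarter) = 4; quarter tied to eighth (quarter + eighth) = 6; eighth = 2; quarter note = 4; a full sixteenth-note quintuplet (5 notes) (five quintuplet sixteenths span one quarter) = 4; quarter tied to whole (quarter + whole) = 20.
Altogether 3 + 4 + 6 + 2 + 4 + 4 + 20 = 43.
43 ÷ 16 = 2 complete bars with 11 sixteenth notes remaining.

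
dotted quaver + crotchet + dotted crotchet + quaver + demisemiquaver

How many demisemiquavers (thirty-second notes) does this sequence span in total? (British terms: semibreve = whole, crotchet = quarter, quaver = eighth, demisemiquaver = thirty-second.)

Each duration in thirty-second notes: dotted quaver = 6; crotchet = 8; dotted crotchet = 12; quaver = 4; demisemiquaver = 1.
Altogether 6 + 8 + 12 + 4 + 1 = 31 thirty-second notes.

31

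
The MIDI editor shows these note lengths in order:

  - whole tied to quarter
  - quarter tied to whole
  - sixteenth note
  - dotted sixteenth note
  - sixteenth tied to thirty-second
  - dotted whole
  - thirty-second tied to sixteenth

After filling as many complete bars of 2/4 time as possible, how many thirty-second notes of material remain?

One bar of 2/4 = 16 thirty-second notes.
In thirty-second notes: whole tied to quarter (whole + quarter) = 40; quarter tied to whole (quarter + whole) = 40; sixteenth note = 2; dotted sixteenth note = 3; sixteenth tied to thirty-second (sixteenth + thirty-second) = 3; dotted whole = 48; thirty-second tied to sixteenth (thirty-second + sixteenth) = 3.
Adding: 40 + 40 + 2 + 3 + 3 + 48 + 3 = 139.
139 ÷ 16 = 8 complete bars with 11 thirty-second notes remaining.

11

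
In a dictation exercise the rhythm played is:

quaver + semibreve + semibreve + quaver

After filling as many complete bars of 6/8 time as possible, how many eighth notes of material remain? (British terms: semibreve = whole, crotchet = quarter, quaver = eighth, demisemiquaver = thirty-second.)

One bar of 6/8 = 6 eighth notes.
Convert each value to eighth notes: quaver = 1; semibreve = 8; semibreve = 8; quaver = 1.
Altogether 1 + 8 + 8 + 1 = 18.
18 ÷ 6 = 3 complete bars with 0 eighth notes remaining.

0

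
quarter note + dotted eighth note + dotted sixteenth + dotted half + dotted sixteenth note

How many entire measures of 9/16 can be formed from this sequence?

One bar of 9/16 = 18 thirty-second notes.
Each duration in thirty-second notes: quarter note = 8; dotted eighth note = 6; dotted sixteenth = 3; dotted half = 24; dotted sixteenth note = 3.
Sum: 8 + 6 + 3 + 24 + 3 = 44.
44 ÷ 18 = 2 complete bars with 8 left over.

2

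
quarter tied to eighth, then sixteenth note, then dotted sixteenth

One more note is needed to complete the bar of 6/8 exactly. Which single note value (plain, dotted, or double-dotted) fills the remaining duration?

The bar of 6/8 = 24 thirty-second notes.
Working in thirty-second notes: quarter tied to eighth (quarter + eighth) = 12; sixteenth note = 2; dotted sixteenth = 3.
Sum: 12 + 2 + 3 = 17.
Remaining: 24 − 17 = 7 thirty-second notes, which is a double-dotted eighth note.

double-dotted eighth note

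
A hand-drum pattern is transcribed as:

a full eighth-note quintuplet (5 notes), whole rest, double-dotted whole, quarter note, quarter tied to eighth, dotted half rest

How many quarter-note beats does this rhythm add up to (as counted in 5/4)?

One quarter-note beat = 2 eighth notes.
Convert each value to eighth notes: a full eighth-note quintuplet (5 notes) (five quintuplet eighths span one half) = 4; whole rest = 8; double-dotted whole = 14; quarter note = 2; quarter tied to eighth (quarter + eighth) = 3; dotted half rest = 6.
Sum: 4 + 8 + 14 + 2 + 3 + 6 = 37.
37 ÷ 2 = 18.5 beats.

18.5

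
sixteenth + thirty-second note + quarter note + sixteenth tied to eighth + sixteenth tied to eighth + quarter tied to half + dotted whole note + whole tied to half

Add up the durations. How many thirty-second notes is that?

Working in thirty-second notes: sixteenth = 2; thirty-second note = 1; quarter note = 8; sixteenth tied to eighth (sixteenth + eighth) = 6; sixteenth tied to eighth (sixteenth + eighth) = 6; quarter tied to half (quarter + half) = 24; dotted whole note = 48; whole tied to half (whole + half) = 48.
Total: 2 + 1 + 8 + 6 + 6 + 24 + 48 + 48 = 143 thirty-second notes.

143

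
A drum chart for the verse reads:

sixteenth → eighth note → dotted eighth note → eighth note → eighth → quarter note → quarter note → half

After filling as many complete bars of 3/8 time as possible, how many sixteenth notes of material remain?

One bar of 3/8 = 6 sixteenth notes.
Express everything in sixteenth notes: sixteenth = 1; eighth note = 2; dotted eighth note = 3; eighth note = 2; eighth = 2; quarter note = 4; quarter note = 4; half = 8.
Adding: 1 + 2 + 3 + 2 + 2 + 4 + 4 + 8 = 26.
26 ÷ 6 = 4 complete bars with 2 sixteenth notes remaining.

2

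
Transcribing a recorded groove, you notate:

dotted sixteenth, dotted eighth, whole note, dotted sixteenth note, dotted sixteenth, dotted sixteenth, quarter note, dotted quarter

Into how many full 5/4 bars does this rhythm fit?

One bar of 5/4 = 40 thirty-second notes.
In thirty-second notes: dotted sixteenth = 3; dotted eighth = 6; whole note = 32; dotted sixteenth note = 3; dotted sixteenth = 3; dotted sixteenth = 3; quarter note = 8; dotted quarter = 12.
Adding: 3 + 6 + 32 + 3 + 3 + 3 + 8 + 12 = 70.
70 ÷ 40 = 1 complete bar with 30 left over.

1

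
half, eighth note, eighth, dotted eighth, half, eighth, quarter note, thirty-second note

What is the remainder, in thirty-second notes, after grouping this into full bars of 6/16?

One bar of 6/16 = 12 thirty-second notes.
Express everything in thirty-second notes: half = 16; eighth note = 4; eighth = 4; dotted eighth = 6; half = 16; eighth = 4; quarter note = 8; thirty-second note = 1.
Total: 16 + 4 + 4 + 6 + 16 + 4 + 8 + 1 = 59.
59 ÷ 12 = 4 complete bars with 11 thirty-second notes remaining.

11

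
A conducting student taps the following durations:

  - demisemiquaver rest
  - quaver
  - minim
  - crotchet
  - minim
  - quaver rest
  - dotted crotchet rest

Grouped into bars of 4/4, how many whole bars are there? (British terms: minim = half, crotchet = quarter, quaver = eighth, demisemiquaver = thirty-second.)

One bar of 4/4 = 32 thirty-second notes.
Each duration in thirty-second notes: demisemiquaver rest = 1; quaver = 4; minim = 16; crotchet = 8; minim = 16; quaver rest = 4; dotted crotchet rest = 12.
Adding: 1 + 4 + 16 + 8 + 16 + 4 + 12 = 61.
61 ÷ 32 = 1 complete bar with 29 left over.

1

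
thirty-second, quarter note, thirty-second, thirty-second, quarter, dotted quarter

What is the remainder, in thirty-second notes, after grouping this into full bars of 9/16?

13

One bar of 9/16 = 18 thirty-second notes.
Express everything in thirty-second notes: thirty-second = 1; quarter note = 8; thirty-second = 1; thirty-second = 1; quarter = 8; dotted quarter = 12.
Altogether 1 + 8 + 1 + 1 + 8 + 12 = 31.
31 ÷ 18 = 1 complete bar with 13 thirty-second notes remaining.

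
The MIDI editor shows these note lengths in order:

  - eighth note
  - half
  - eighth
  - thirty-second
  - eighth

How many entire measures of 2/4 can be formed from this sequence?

One bar of 2/4 = 16 thirty-second notes.
Working in thirty-second notes: eighth note = 4; half = 16; eighth = 4; thirty-second = 1; eighth = 4.
Sum: 4 + 16 + 4 + 1 + 4 = 29.
29 ÷ 16 = 1 complete bar with 13 left over.

1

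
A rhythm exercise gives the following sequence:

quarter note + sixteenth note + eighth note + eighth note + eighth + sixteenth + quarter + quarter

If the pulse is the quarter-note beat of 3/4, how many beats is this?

One quarter-note beat = 4 sixteenth notes.
Working in sixteenth notes: quarter note = 4; sixteenth note = 1; eighth note = 2; eighth note = 2; eighth = 2; sixteenth = 1; quarter = 4; quarter = 4.
Adding: 4 + 1 + 2 + 2 + 2 + 1 + 4 + 4 = 20.
20 ÷ 4 = 5 beats.

5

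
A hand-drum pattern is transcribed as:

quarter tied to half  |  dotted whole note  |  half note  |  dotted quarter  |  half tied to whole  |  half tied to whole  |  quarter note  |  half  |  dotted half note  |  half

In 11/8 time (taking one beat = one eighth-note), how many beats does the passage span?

One eighth-note beat = 2 sixteenth notes.
Express everything in sixteenth notes: quarter tied to half (quarter + half) = 12; dotted whole note = 24; half note = 8; dotted quarter = 6; half tied to whole (half + whole) = 24; half tied to whole (half + whole) = 24; quarter note = 4; half = 8; dotted half note = 12; half = 8.
Total: 12 + 24 + 8 + 6 + 24 + 24 + 4 + 8 + 12 + 8 = 130.
130 ÷ 2 = 65 beats.

65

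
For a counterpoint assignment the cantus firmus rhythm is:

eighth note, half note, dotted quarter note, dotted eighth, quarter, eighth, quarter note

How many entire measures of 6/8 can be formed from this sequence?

One bar of 6/8 = 12 sixteenth notes.
In sixteenth notes: eighth note = 2; half note = 8; dotted quarter note = 6; dotted eighth = 3; quarter = 4; eighth = 2; quarter note = 4.
Sum: 2 + 8 + 6 + 3 + 4 + 2 + 4 = 29.
29 ÷ 12 = 2 complete bars with 5 left over.

2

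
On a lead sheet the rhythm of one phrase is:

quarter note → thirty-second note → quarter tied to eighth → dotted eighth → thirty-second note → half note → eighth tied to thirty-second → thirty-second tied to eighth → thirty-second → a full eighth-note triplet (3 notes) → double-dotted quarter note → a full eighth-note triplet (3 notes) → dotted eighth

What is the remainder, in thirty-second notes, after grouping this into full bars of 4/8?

One bar of 4/8 = 16 thirty-second notes.
In thirty-second notes: quarter note = 8; thirty-second note = 1; quarter tied to eighth (quarter + eighth) = 12; dotted eighth = 6; thirty-second note = 1; half note = 16; eighth tied to thirty-second (eighth + thirty-second) = 5; thirty-second tied to eighth (thirty-second + eighth) = 5; thirty-second = 1; a full eighth-note triplet (3 notes) (three triplet eighths span one quarter) = 8; double-dotted quarter note = 14; a full eighth-note triplet (3 notes) (three triplet eighths span one quarter) = 8; dotted eighth = 6.
Adding: 8 + 1 + 12 + 6 + 1 + 16 + 5 + 5 + 1 + 8 + 14 + 8 + 6 = 91.
91 ÷ 16 = 5 complete bars with 11 thirty-second notes remaining.

11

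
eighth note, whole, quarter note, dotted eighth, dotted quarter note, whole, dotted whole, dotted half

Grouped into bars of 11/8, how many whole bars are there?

One bar of 11/8 = 22 sixteenth notes.
Working in sixteenth notes: eighth note = 2; whole = 16; quarter note = 4; dotted eighth = 3; dotted quarter note = 6; whole = 16; dotted whole = 24; dotted half = 12.
Altogether 2 + 16 + 4 + 3 + 6 + 16 + 24 + 12 = 83.
83 ÷ 22 = 3 complete bars with 17 left over.

3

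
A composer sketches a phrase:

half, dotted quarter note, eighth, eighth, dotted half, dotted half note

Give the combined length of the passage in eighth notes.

21

Convert each value to eighth notes: half = 4; dotted quarter note = 3; eighth = 1; eighth = 1; dotted half = 6; dotted half note = 6.
Adding: 4 + 3 + 1 + 1 + 6 + 6 = 21 eighth notes.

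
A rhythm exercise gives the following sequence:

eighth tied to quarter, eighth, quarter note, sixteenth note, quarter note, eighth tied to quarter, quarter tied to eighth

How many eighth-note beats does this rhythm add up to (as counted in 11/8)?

14.5

One eighth-note beat = 2 sixteenth notes.
Express everything in sixteenth notes: eighth tied to quarter (eighth + quarter) = 6; eighth = 2; quarter note = 4; sixteenth note = 1; quarter note = 4; eighth tied to quarter (eighth + quarter) = 6; quarter tied to eighth (quarter + eighth) = 6.
Sum: 6 + 2 + 4 + 1 + 4 + 6 + 6 = 29.
29 ÷ 2 = 14.5 beats.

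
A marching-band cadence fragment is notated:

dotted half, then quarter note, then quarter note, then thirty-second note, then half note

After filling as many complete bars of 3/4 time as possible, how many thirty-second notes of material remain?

9

One bar of 3/4 = 24 thirty-second notes.
Express everything in thirty-second notes: dotted half = 24; quarter note = 8; quarter note = 8; thirty-second note = 1; half note = 16.
Sum: 24 + 8 + 8 + 1 + 16 = 57.
57 ÷ 24 = 2 complete bars with 9 thirty-second notes remaining.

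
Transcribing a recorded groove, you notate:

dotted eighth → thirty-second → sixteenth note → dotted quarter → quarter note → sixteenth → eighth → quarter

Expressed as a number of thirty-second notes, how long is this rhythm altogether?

Each duration in thirty-second notes: dotted eighth = 6; thirty-second = 1; sixteenth note = 2; dotted quarter = 12; quarter note = 8; sixteenth = 2; eighth = 4; quarter = 8.
Total: 6 + 1 + 2 + 12 + 8 + 2 + 4 + 8 = 43 thirty-second notes.

43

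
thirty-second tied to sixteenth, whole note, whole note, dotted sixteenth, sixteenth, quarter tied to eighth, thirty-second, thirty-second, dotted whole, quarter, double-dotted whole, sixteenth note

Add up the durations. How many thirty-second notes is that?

Each duration in thirty-second notes: thirty-second tied to sixteenth (thirty-second + sixteenth) = 3; whole note = 32; whole note = 32; dotted sixteenth = 3; sixteenth = 2; quarter tied to eighth (quarter + eighth) = 12; thirty-second = 1; thirty-second = 1; dotted whole = 48; quarter = 8; double-dotted whole = 56; sixteenth note = 2.
Total: 3 + 32 + 32 + 3 + 2 + 12 + 1 + 1 + 48 + 8 + 56 + 2 = 200 thirty-second notes.

200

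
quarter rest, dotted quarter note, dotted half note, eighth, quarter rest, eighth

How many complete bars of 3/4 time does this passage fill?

One bar of 3/4 = 6 eighth notes.
Express everything in eighth notes: quarter rest = 2; dotted quarter note = 3; dotted half note = 6; eighth = 1; quarter rest = 2; eighth = 1.
Altogether 2 + 3 + 6 + 1 + 2 + 1 = 15.
15 ÷ 6 = 2 complete bars with 3 left over.

2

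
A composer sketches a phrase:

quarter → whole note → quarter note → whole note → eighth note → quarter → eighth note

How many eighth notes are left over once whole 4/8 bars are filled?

One bar of 4/8 = 4 eighth notes.
Convert each value to eighth notes: quarter = 2; whole note = 8; quarter note = 2; whole note = 8; eighth note = 1; quarter = 2; eighth note = 1.
Adding: 2 + 8 + 2 + 8 + 1 + 2 + 1 = 24.
24 ÷ 4 = 6 complete bars with 0 eighth notes remaining.

0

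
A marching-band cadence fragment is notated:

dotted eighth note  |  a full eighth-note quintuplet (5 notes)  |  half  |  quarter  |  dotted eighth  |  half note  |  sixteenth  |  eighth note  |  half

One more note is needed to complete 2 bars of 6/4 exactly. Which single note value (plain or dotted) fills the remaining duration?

2 bars of 6/4 = 48 sixteenth notes.
Convert each value to sixteenth notes: dotted eighth note = 3; a full eighth-note quintuplet (5 notes) (five quintuplet eighths span one half) = 8; half = 8; quarter = 4; dotted eighth = 3; half note = 8; sixteenth = 1; eighth note = 2; half = 8.
Altogether 3 + 8 + 8 + 4 + 3 + 8 + 1 + 2 + 8 = 45.
Remaining: 48 − 45 = 3 sixteenth notes, which is a dotted eighth note.

dotted eighth note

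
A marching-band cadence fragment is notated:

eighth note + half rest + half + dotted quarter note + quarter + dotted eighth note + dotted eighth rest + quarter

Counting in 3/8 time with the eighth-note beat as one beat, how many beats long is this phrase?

One eighth-note beat = 2 sixteenth notes.
Working in sixteenth notes: eighth note = 2; half rest = 8; half = 8; dotted quarter note = 6; quarter = 4; dotted eighth note = 3; dotted eighth rest = 3; quarter = 4.
Adding: 2 + 8 + 8 + 6 + 4 + 3 + 3 + 4 = 38.
38 ÷ 2 = 19 beats.

19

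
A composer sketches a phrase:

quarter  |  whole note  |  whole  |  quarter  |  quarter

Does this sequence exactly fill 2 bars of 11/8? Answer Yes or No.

Yes

One bar of 11/8 = 11 eighth notes, so 2 bars = 22.
Convert each value to eighth notes: quarter = 2; whole note = 8; whole = 8; quarter = 2; quarter = 2.
Altogether 2 + 8 + 8 + 2 + 2 = 22.
22 equals 22, so the answer is Yes.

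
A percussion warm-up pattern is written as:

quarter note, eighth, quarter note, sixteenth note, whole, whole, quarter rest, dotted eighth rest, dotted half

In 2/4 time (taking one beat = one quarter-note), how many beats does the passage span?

15.5

One quarter-note beat = 4 sixteenth notes.
In sixteenth notes: quarter note = 4; eighth = 2; quarter note = 4; sixteenth note = 1; whole = 16; whole = 16; quarter rest = 4; dotted eighth rest = 3; dotted half = 12.
Sum: 4 + 2 + 4 + 1 + 16 + 16 + 4 + 3 + 12 = 62.
62 ÷ 4 = 15.5 beats.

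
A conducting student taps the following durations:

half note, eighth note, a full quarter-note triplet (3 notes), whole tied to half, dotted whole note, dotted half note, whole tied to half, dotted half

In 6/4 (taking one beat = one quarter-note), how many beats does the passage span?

One quarter-note beat = 2 eighth notes.
In eighth notes: half note = 4; eighth note = 1; a full quarter-note triplet (3 notes) (three triplet quarters span one half) = 4; whole tied to half (whole + half) = 12; dotted whole note = 12; dotted half note = 6; whole tied to half (whole + half) = 12; dotted half = 6.
Total: 4 + 1 + 4 + 12 + 12 + 6 + 12 + 6 = 57.
57 ÷ 2 = 28.5 beats.

28.5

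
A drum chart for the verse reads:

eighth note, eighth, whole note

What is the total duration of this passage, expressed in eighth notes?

Working in eighth notes: eighth note = 1; eighth = 1; whole note = 8.
Altogether 1 + 1 + 8 = 10 eighth notes.

10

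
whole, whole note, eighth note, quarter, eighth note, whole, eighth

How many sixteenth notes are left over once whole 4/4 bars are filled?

10

One bar of 4/4 = 8 eighth notes.
Express everything in eighth notes: whole = 8; whole note = 8; eighth note = 1; quarter = 2; eighth note = 1; whole = 8; eighth = 1.
Altogether 8 + 8 + 1 + 2 + 1 + 8 + 1 = 29.
29 ÷ 8 = 3 complete bars with 5 eighth notes remaining = 10 sixteenth notes.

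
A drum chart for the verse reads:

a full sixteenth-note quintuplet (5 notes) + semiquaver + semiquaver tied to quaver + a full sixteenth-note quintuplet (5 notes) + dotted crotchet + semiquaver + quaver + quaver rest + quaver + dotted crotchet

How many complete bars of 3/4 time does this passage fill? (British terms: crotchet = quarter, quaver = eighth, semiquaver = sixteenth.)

One bar of 3/4 = 12 sixteenth notes.
Each duration in sixteenth notes: a full sixteenth-note quintuplet (5 notes) (five quintuplet sixteenths span one quarter) = 4; semiquaver = 1; semiquaver tied to quaver (semiquaver + quaver) = 3; a full sixteenth-note quintuplet (5 notes) (five quintuplet sixteenths span one quarter) = 4; dotted crotchet = 6; semiquaver = 1; quaver = 2; quaver rest = 2; quaver = 2; dotted crotchet = 6.
Total: 4 + 1 + 3 + 4 + 6 + 1 + 2 + 2 + 2 + 6 = 31.
31 ÷ 12 = 2 complete bars with 7 left over.

2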